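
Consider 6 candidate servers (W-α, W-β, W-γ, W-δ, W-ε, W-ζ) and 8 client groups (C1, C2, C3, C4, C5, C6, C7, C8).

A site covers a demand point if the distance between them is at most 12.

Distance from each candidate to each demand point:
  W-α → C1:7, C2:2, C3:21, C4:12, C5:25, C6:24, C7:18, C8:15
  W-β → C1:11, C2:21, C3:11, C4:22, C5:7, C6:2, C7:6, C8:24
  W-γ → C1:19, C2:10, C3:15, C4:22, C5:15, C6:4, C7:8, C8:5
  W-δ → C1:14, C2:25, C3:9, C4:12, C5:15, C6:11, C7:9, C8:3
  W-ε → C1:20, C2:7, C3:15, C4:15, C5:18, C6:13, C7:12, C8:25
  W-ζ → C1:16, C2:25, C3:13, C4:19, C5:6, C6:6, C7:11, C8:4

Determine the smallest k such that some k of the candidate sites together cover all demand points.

3

Coverage sets (demand points within 12 of each site):
  W-α: {C1, C2, C4}
  W-β: {C1, C3, C5, C6, C7}
  W-γ: {C2, C6, C7, C8}
  W-δ: {C3, C4, C6, C7, C8}
  W-ε: {C2, C7}
  W-ζ: {C5, C6, C7, C8}
No 2 sites suffice: every size-2 union leaves at least one demand point uncovered.
But {W-α, W-β, W-γ} covers everything, so the minimum is 3.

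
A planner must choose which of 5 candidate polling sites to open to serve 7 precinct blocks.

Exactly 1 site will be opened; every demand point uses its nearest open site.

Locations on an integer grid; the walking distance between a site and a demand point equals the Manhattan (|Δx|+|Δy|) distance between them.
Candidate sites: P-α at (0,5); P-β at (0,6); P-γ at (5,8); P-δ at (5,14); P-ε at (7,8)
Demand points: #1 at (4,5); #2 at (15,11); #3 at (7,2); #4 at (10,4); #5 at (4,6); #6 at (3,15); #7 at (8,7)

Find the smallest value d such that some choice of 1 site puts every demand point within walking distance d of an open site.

11

Open {P-ε}.
  Farthest demand point is #2 at walking distance 11 (to P-ε); all others are ≤ 11.
With {P-γ} the worst case is 13.
With {P-δ} the worst case is 15.
No size-1 selection achieves below 11.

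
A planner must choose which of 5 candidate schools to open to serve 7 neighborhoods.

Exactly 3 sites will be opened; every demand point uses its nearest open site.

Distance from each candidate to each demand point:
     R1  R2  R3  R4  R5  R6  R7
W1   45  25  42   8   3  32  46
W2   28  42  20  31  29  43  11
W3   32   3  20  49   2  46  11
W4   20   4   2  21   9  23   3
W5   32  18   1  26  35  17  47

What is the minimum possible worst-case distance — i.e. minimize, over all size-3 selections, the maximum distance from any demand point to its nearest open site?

Open {W1, W4, W5}.
  Farthest demand point is R1 at distance 20 (to W4); all others are ≤ 20.
With {W2, W4, W5} the worst case is 21.
With {W3, W4, W5} the worst case is 21.
No size-3 selection achieves below 20.

20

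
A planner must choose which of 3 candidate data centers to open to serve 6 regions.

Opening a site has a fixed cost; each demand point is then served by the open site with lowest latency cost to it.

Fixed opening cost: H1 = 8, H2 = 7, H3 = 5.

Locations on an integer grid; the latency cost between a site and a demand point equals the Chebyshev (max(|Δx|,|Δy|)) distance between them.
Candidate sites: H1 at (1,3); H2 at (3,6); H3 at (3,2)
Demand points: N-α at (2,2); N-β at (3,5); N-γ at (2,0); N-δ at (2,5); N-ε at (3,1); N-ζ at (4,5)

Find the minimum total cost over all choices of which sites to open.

18

Open {H3}: assign each demand point to its cheapest open site.
  N-α→H3 1, N-β→H3 3, N-γ→H3 2, N-δ→H3 3, N-ε→H3 1, N-ζ→H3 3
  latency cost 13, fixed 5 → total 18.
Compare {H2, H3}: latency cost 7 + fixed 12 = 19.
Compare {H1}: latency cost 13 + fixed 8 = 21.
Compare {H1, H2}: latency cost 9 + fixed 15 = 24.
All other subsets cost ≥ 19. Minimum total cost: 18.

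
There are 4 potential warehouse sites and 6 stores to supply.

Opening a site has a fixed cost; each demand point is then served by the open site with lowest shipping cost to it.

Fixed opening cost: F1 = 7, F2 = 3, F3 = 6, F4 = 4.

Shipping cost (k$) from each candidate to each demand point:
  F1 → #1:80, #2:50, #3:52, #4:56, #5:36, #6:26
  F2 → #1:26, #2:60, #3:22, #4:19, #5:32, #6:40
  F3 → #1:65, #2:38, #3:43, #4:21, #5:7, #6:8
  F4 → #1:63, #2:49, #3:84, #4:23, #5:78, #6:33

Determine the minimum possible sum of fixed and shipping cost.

129

Open {F2, F3}: assign each demand point to its cheapest open site.
  #1→F2 26, #2→F3 38, #3→F2 22, #4→F2 19, #5→F3 7, #6→F3 8
  shipping cost 120, fixed 9 → total 129.
Compare {F2, F3, F4}: shipping cost 120 + fixed 13 = 133.
Compare {F1, F2, F3}: shipping cost 120 + fixed 16 = 136.
Compare {F1, F2, F3, F4}: shipping cost 120 + fixed 20 = 140.
All other subsets cost ≥ 133. Minimum total cost: 129.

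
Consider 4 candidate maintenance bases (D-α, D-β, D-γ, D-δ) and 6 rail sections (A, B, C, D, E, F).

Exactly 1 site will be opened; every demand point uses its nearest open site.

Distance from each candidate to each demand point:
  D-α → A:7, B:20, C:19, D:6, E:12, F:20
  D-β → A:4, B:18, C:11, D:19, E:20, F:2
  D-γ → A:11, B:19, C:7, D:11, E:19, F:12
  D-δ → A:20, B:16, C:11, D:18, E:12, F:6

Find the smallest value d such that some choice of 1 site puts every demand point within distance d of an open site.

19

Open {D-γ}.
  Farthest demand point is B at distance 19 (to D-γ); all others are ≤ 19.
With {D-α} the worst case is 20.
With {D-β} the worst case is 20.
No size-1 selection achieves below 19.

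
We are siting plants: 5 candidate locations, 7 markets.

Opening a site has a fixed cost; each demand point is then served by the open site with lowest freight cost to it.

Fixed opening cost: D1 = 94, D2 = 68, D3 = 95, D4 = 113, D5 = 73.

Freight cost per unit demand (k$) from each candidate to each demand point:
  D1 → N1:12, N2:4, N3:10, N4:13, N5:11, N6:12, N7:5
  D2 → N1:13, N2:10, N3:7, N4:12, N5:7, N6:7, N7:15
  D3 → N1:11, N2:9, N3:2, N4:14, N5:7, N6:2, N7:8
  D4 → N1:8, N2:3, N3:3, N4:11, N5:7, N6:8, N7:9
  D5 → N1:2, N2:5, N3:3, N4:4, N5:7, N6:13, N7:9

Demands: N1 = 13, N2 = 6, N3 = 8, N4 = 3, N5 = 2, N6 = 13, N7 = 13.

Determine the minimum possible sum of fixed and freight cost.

Open {D3, D5}: assign each demand point to its cheapest open site.
  N1→D5 13×2=26, N2→D5 6×5=30, N3→D3 8×2=16, N4→D5 3×4=12, N5→D3 2×7=14, N6→D3 13×2=26, N7→D3 13×8=104
  freight cost 228, fixed 168 → total 396.
Compare {D1, D3, D5}: freight cost 183 + fixed 262 = 445.
Compare {D2, D5}: freight cost 314 + fixed 141 = 455.
Compare {D2, D3, D5}: freight cost 228 + fixed 236 = 464.
All other subsets cost ≥ 445. Minimum total cost: 396.

396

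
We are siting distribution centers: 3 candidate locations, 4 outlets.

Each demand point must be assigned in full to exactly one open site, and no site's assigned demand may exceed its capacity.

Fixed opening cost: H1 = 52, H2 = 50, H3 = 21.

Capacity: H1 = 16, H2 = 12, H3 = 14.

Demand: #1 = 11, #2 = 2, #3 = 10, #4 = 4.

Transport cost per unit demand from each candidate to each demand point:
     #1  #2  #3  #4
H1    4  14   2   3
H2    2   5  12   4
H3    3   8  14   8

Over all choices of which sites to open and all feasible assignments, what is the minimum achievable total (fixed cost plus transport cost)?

154

Open {H1, H3}; cheapest assignment that respects the capacities:
  H1 (cap 16, load 14): #3, #4 — cost 10×2 + 4×3 = 32
  H3 (cap 14, load 13): #1, #2 — cost 11×3 + 2×8 = 49
  Shipping 81, fixed 73 → total 154.
  Any other capacity-feasible assignment to {H1, H3} ships for at least 81.
Compare {H1, H2}: its best feasible assignment gives total 184.
Compare {H1, H2, H3}: its best feasible assignment gives total 193.
Every other set of open sites that can feasibly serve all demand totals ≥ 184 even under its best assignment. Minimum: 154.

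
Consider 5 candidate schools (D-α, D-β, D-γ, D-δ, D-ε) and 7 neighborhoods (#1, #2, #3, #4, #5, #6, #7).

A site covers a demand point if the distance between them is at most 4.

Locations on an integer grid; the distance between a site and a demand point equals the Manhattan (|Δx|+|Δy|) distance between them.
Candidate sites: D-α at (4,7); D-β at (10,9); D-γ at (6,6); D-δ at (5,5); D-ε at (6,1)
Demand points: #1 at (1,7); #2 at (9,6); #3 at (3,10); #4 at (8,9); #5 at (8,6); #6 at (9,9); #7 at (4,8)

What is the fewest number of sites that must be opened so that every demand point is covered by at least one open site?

Coverage sets (demand points within 4 of each site):
  D-α: {#1, #3, #7}
  D-β: {#2, #4, #6}
  D-γ: {#2, #5, #7}
  D-δ: {#5, #7}
  D-ε: {}
No 2 sites suffice: every size-2 union leaves at least one demand point uncovered.
But {D-α, D-β, D-γ} covers everything, so the minimum is 3.

3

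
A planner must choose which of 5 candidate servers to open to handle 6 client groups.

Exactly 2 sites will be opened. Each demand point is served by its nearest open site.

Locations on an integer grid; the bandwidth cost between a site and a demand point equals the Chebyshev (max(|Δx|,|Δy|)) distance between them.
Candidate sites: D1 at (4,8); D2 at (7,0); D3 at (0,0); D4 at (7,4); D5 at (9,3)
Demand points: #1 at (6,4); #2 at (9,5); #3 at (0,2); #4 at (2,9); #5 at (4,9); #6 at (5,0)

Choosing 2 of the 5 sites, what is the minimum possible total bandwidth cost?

Open {D1, D4}.
  #1→D4 1, #2→D4 2, #3→D1 6, #4→D1 2, #5→D1 1, #6→D4 4  ⇒ total 16.
Compare {D1, D5}: total 18.
Compare {D1, D3}: total 19.
No size-2 selection does better; minimum is 16.

16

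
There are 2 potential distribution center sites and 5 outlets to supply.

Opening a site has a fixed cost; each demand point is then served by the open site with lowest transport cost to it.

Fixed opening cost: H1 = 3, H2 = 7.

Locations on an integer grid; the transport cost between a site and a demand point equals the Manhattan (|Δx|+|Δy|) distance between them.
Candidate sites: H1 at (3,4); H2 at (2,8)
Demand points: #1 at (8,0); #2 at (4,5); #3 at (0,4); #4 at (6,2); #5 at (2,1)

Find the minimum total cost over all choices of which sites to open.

Open {H1}: assign each demand point to its cheapest open site.
  #1→H1 9, #2→H1 2, #3→H1 3, #4→H1 5, #5→H1 4
  transport cost 23, fixed 3 → total 26.
Compare {H1, H2}: transport cost 23 + fixed 10 = 33.
Compare {H2}: transport cost 42 + fixed 7 = 49.

26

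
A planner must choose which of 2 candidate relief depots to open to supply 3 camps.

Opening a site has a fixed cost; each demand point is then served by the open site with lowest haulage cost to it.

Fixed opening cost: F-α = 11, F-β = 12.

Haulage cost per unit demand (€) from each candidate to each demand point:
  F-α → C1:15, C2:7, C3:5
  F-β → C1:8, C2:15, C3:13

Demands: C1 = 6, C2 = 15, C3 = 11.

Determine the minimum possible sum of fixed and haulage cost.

Open {F-α, F-β}: assign each demand point to its cheapest open site.
  C1→F-β 6×8=48, C2→F-α 15×7=105, C3→F-α 11×5=55
  haulage cost 208, fixed 23 → total 231.
Compare {F-α}: haulage cost 250 + fixed 11 = 261.
Compare {F-β}: haulage cost 416 + fixed 12 = 428.

231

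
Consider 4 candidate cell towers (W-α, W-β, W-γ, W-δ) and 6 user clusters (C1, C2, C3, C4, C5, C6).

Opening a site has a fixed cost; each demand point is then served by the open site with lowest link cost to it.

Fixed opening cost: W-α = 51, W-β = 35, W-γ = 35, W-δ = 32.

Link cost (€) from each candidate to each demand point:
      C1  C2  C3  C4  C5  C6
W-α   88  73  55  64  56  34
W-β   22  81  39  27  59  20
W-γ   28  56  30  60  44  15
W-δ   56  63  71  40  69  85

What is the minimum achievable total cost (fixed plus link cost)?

Open {W-β, W-γ}: assign each demand point to its cheapest open site.
  C1→W-β 22, C2→W-γ 56, C3→W-γ 30, C4→W-β 27, C5→W-γ 44, C6→W-γ 15
  link cost 194, fixed 70 → total 264.
Compare {W-γ}: link cost 233 + fixed 35 = 268.
Compare {W-γ, W-δ}: link cost 213 + fixed 67 = 280.
Compare {W-β}: link cost 248 + fixed 35 = 283.
All other subsets cost ≥ 268. Minimum total cost: 264.

264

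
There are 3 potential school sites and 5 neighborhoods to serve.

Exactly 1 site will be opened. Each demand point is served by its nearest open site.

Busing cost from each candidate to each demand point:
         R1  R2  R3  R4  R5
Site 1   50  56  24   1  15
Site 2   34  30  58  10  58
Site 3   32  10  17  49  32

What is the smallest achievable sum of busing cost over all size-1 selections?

Open {Site 3}.
  R1→Site 3 32, R2→Site 3 10, R3→Site 3 17, R4→Site 3 49, R5→Site 3 32  ⇒ total 140.
Compare {Site 1}: total 146.
Compare {Site 2}: total 190.

140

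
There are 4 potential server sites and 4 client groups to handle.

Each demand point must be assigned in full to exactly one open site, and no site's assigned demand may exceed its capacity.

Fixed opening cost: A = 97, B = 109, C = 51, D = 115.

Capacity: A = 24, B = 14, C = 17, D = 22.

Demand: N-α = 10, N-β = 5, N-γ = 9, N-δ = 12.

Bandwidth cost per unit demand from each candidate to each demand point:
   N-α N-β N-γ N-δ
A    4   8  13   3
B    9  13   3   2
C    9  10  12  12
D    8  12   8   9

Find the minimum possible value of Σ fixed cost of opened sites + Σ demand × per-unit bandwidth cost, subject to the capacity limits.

Open {A, B}; cheapest assignment that respects the capacities:
  A (cap 24, load 22): N-α, N-δ — cost 10×4 + 12×3 = 76
  B (cap 14, load 14): N-β, N-γ — cost 5×13 + 9×3 = 92
  Shipping 168, fixed 206 → total 374.
  Any other capacity-feasible assignment to {A, B} ships for at least 168.
Compare {A, C}: its best feasible assignment gives total 382.
Compare {A, B, C}: its best feasible assignment gives total 410.
Every other set of open sites that can feasibly serve all demand totals ≥ 382 even under its best assignment. Minimum: 374.

374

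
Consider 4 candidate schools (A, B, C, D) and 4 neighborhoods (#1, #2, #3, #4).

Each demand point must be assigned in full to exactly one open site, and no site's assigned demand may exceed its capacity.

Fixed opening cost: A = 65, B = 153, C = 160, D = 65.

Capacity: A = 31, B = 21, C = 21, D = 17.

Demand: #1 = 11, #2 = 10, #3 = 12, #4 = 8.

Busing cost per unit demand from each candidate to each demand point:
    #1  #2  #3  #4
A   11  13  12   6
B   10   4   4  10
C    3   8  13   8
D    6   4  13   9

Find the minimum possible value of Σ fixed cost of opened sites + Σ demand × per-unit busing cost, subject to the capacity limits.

Open {A, D}; cheapest assignment that respects the capacities:
  A (cap 31, load 31): #1, #3, #4 — cost 11×11 + 12×12 + 8×6 = 313
  D (cap 17, load 10): #2 — cost 10×4 = 40
  Shipping 353, fixed 130 → total 483.
  Any other capacity-feasible assignment to {A, D} ships for at least 353.
Compare {A, C}: its best feasible assignment gives total 530.
Compare {A, B, D}: its best feasible assignment gives total 540.
Every other set of open sites that can feasibly serve all demand totals ≥ 530 even under its best assignment. Minimum: 483.

483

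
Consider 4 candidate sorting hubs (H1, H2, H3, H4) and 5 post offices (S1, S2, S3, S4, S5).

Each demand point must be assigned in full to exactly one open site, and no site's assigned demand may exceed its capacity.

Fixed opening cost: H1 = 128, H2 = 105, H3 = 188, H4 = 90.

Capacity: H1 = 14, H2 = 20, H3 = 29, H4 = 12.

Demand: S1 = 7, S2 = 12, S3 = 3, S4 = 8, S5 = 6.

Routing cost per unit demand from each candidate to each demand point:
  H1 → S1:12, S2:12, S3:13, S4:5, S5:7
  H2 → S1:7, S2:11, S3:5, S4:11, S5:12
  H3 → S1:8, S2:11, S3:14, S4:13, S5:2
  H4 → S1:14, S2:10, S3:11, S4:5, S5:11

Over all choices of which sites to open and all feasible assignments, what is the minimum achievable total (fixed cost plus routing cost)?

Open {H3, H4}; cheapest assignment that respects the capacities:
  H3 (cap 29, load 25): S1, S2, S5 — cost 7×8 + 12×11 + 6×2 = 200
  H4 (cap 12, load 11): S3, S4 — cost 3×11 + 8×5 = 73
  Shipping 273, fixed 278 → total 551.
  Any other capacity-feasible assignment to {H3, H4} ships for at least 273.
Compare {H2, H3}: its best feasible assignment gives total 589.
Compare {H1, H2, H4}: its best feasible assignment gives total 589.
Every other set of open sites that can feasibly serve all demand totals ≥ 589 even under its best assignment. Minimum: 551.

551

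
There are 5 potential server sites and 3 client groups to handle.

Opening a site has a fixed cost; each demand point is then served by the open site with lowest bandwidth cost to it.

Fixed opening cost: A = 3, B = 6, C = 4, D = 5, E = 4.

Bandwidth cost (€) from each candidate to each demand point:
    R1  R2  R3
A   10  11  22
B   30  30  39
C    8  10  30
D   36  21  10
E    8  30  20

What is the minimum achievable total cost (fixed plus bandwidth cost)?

Open {C, D}: assign each demand point to its cheapest open site.
  R1→C 8, R2→C 10, R3→D 10
  bandwidth cost 28, fixed 9 → total 37.
Compare {A, D}: bandwidth cost 31 + fixed 8 = 39.
Compare {A, C, D}: bandwidth cost 28 + fixed 12 = 40.
Compare {A, D, E}: bandwidth cost 29 + fixed 12 = 41.
All other subsets cost ≥ 39. Minimum total cost: 37.

37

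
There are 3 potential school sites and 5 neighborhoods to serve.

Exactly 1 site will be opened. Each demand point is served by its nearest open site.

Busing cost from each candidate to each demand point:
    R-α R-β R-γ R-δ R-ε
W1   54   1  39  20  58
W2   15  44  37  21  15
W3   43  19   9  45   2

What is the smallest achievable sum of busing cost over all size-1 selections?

118

Open {W3}.
  R-α→W3 43, R-β→W3 19, R-γ→W3 9, R-δ→W3 45, R-ε→W3 2  ⇒ total 118.
Compare {W2}: total 132.
Compare {W1}: total 172.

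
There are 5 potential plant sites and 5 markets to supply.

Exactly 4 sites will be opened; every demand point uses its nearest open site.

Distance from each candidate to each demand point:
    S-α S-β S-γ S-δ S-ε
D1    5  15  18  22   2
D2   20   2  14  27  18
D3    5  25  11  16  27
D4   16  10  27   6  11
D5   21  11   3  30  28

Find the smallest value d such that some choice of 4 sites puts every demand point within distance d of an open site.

Open {D1, D2, D4, D5}.
  Farthest demand point is S-δ at distance 6 (to D4); all others are ≤ 6.
With {D1, D3, D4, D5} the worst case is 10.
With {D1, D2, D3, D4} the worst case is 11.
No size-4 selection achieves below 6.

6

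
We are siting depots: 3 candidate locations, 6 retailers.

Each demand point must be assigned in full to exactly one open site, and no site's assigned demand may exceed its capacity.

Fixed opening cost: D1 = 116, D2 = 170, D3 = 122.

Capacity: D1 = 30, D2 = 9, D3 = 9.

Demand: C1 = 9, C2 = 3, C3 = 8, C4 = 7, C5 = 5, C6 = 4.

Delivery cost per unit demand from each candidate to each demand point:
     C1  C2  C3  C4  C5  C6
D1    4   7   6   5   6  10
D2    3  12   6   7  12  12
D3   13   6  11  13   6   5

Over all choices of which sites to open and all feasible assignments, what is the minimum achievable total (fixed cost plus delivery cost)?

425

Open {D1, D3}; cheapest assignment that respects the capacities:
  D1 (cap 30, load 29): C1, C3, C4, C5 — cost 9×4 + 8×6 + 7×5 + 5×6 = 149
  D3 (cap 9, load 7): C2, C6 — cost 3×6 + 4×5 = 38
  Shipping 187, fixed 238 → total 425.
  Any other capacity-feasible assignment to {D1, D3} ships for at least 187.
Compare {D1, D2}: its best feasible assignment gives total 487.
Compare {D1, D2, D3}: its best feasible assignment gives total 586.
Every other set of open sites that can feasibly serve all demand totals ≥ 487 even under its best assignment. Minimum: 425.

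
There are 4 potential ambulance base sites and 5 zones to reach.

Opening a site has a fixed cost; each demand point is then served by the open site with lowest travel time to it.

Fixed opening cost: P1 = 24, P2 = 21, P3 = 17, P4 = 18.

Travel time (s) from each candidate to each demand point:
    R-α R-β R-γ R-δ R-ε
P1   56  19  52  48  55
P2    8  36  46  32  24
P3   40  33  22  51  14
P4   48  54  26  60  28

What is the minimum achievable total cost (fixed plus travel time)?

147

Open {P2, P3}: assign each demand point to its cheapest open site.
  R-α→P2 8, R-β→P3 33, R-γ→P3 22, R-δ→P2 32, R-ε→P3 14
  travel time 109, fixed 38 → total 147.
Compare {P1, P2, P3}: travel time 95 + fixed 62 = 157.
Compare {P2, P4}: travel time 126 + fixed 39 = 165.
Compare {P2, P3, P4}: travel time 109 + fixed 56 = 165.
All other subsets cost ≥ 157. Minimum total cost: 147.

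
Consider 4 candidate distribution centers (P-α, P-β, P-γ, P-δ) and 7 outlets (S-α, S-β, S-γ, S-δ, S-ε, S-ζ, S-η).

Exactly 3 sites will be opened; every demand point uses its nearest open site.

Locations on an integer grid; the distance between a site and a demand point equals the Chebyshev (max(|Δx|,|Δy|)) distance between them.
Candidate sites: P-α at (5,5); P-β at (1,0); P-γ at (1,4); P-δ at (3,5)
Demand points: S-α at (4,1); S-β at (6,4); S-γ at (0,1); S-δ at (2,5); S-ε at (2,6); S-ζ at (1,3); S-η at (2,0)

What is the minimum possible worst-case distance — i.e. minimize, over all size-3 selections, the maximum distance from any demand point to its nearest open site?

Open {P-α, P-β, P-γ}.
  Farthest demand point is S-α at distance 3 (to P-β); all others are ≤ 3.
With {P-α, P-β, P-δ} the worst case is 3.
With {P-β, P-γ, P-δ} the worst case is 3.
No size-3 selection achieves below 3.

3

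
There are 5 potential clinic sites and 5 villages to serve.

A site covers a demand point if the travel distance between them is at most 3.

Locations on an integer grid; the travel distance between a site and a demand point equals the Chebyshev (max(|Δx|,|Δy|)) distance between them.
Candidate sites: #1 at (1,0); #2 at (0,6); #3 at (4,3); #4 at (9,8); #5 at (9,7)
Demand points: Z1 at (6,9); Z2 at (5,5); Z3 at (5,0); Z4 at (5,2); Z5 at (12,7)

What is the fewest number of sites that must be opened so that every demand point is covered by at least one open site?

2

Coverage sets (demand points within 3 of each site):
  #1: {}
  #2: {}
  #3: {Z2, Z3, Z4}
  #4: {Z1, Z5}
  #5: {Z1, Z5}
No single site covers all 5 demand points.
But {#3, #4} covers everything, so the minimum is 2.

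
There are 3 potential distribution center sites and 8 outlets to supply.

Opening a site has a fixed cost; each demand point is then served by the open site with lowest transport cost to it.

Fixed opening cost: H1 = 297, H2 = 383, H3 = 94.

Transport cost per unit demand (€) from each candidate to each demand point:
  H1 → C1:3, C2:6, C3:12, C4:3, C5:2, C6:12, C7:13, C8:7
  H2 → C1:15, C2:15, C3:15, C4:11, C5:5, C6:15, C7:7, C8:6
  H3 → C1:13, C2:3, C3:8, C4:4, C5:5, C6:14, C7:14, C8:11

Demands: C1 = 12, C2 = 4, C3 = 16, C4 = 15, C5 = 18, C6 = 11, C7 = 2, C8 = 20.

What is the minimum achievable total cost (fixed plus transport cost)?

928

Open {H1}: assign each demand point to its cheapest open site.
  C1→H1 12×3=36, C2→H1 4×6=24, C3→H1 16×12=192, C4→H1 15×3=45, C5→H1 18×2=36, C6→H1 11×12=132, C7→H1 2×13=26, C8→H1 20×7=140
  transport cost 631, fixed 297 → total 928.
Compare {H3}: transport cost 848 + fixed 94 = 942.
Compare {H1, H3}: transport cost 555 + fixed 391 = 946.
Compare {H2, H3}: transport cost 734 + fixed 477 = 1211.
All other subsets cost ≥ 942. Minimum total cost: 928.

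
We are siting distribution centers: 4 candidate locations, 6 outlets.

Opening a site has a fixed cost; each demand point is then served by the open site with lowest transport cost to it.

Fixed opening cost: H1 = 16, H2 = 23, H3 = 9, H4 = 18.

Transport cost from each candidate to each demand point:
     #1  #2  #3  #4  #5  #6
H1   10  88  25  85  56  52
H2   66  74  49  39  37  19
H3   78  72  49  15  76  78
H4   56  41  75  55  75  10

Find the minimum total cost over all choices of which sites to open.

Open {H1, H3, H4}: assign each demand point to its cheapest open site.
  #1→H1 10, #2→H4 41, #3→H1 25, #4→H3 15, #5→H1 56, #6→H4 10
  transport cost 157, fixed 43 → total 200.
Compare {H1, H2, H3, H4}: transport cost 138 + fixed 66 = 204.
Compare {H1, H2, H4}: transport cost 162 + fixed 57 = 219.
Compare {H1, H2, H3}: transport cost 178 + fixed 48 = 226.
All other subsets cost ≥ 204. Minimum total cost: 200.

200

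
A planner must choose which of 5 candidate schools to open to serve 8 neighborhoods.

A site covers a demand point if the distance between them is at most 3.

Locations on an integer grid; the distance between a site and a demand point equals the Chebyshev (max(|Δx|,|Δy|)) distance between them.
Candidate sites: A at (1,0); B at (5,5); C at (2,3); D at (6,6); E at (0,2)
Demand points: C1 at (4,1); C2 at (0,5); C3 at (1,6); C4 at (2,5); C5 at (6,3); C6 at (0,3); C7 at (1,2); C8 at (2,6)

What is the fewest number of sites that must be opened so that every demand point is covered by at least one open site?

2

Coverage sets (demand points within 3 of each site):
  A: {C1, C6, C7}
  B: {C4, C5, C8}
  C: {C1, C2, C3, C4, C6, C7, C8}
  D: {C5}
  E: {C2, C4, C6, C7}
No single site covers all 8 demand points.
But {B, C} covers everything, so the minimum is 2.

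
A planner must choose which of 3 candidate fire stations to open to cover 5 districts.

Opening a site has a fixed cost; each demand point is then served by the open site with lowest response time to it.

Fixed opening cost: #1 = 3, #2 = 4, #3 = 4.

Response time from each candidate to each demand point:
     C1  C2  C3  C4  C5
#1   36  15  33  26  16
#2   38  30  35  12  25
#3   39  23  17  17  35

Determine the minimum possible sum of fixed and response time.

Open {#1, #2, #3}: assign each demand point to its cheapest open site.
  C1→#1 36, C2→#1 15, C3→#3 17, C4→#2 12, C5→#1 16
  response time 96, fixed 11 → total 107.
Compare {#1, #3}: response time 101 + fixed 7 = 108.
Compare {#1, #2}: response time 112 + fixed 7 = 119.
Compare {#2, #3}: response time 115 + fixed 8 = 123.
All other subsets cost ≥ 108. Minimum total cost: 107.

107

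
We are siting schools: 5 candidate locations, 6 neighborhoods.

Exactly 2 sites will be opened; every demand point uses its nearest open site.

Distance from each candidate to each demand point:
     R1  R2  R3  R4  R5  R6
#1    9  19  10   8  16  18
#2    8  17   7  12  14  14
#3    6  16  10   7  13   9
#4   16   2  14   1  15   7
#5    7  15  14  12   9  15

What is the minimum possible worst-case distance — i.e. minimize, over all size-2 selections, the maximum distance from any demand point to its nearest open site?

13

Open {#3, #4}.
  Farthest demand point is R5 at distance 13 (to #3); all others are ≤ 13.
With {#2, #4} the worst case is 14.
With {#4, #5} the worst case is 14.
No size-2 selection achieves below 13.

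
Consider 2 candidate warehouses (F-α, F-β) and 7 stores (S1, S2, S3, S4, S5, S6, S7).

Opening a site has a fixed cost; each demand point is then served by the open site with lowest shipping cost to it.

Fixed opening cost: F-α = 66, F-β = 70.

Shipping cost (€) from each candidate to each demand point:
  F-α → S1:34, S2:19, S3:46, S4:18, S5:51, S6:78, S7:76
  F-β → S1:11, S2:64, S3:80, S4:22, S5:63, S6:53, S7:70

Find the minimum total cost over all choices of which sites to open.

388

Open {F-α}: assign each demand point to its cheapest open site.
  S1→F-α 34, S2→F-α 19, S3→F-α 46, S4→F-α 18, S5→F-α 51, S6→F-α 78, S7→F-α 76
  shipping cost 322, fixed 66 → total 388.
Compare {F-α, F-β}: shipping cost 268 + fixed 136 = 404.
Compare {F-β}: shipping cost 363 + fixed 70 = 433.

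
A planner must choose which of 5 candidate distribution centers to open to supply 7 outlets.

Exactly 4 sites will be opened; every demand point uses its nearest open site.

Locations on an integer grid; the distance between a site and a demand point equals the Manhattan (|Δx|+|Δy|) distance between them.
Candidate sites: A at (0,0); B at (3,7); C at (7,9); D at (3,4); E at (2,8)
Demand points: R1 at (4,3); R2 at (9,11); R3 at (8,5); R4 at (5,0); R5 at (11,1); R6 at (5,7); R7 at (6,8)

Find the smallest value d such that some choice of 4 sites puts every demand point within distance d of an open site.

Open {A, B, C, D}.
  Farthest demand point is R5 at distance 11 (to D); all others are ≤ 11.
With {A, B, D, E} the worst case is 11.
With {A, C, D, E} the worst case is 11.
No size-4 selection achieves below 11.

11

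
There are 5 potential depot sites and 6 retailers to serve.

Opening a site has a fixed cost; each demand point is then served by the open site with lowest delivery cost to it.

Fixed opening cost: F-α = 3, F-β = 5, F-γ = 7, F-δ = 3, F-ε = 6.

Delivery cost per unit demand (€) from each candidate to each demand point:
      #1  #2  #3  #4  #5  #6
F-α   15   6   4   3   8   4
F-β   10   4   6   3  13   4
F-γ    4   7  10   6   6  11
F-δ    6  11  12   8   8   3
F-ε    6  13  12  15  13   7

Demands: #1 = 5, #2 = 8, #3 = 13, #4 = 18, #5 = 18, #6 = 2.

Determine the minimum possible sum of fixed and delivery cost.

Open {F-α, F-β, F-γ}: assign each demand point to its cheapest open site.
  #1→F-γ 5×4=20, #2→F-β 8×4=32, #3→F-α 13×4=52, #4→F-α 18×3=54, #5→F-γ 18×6=108, #6→F-α 2×4=8
  delivery cost 274, fixed 15 → total 289.
Compare {F-α, F-β, F-γ, F-δ}: delivery cost 272 + fixed 18 = 290.
Compare {F-α, F-β, F-γ, F-ε}: delivery cost 274 + fixed 21 = 295.
Compare {F-α, F-β, F-γ, F-δ, F-ε}: delivery cost 272 + fixed 24 = 296.
All other subsets cost ≥ 290. Minimum total cost: 289.

289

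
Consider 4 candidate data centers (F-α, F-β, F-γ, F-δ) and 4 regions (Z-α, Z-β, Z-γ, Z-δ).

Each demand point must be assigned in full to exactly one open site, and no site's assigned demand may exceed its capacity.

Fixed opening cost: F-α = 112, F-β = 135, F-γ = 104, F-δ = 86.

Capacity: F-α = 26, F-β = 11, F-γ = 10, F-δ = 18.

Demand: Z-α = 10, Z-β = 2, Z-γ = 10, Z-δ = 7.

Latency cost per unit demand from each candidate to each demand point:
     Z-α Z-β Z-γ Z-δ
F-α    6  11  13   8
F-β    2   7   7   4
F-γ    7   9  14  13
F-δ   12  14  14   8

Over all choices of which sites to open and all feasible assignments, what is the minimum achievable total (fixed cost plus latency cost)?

455

Open {F-α, F-β}; cheapest assignment that respects the capacities:
  F-α (cap 26, load 19): Z-α, Z-β, Z-δ — cost 10×6 + 2×11 + 7×8 = 138
  F-β (cap 11, load 10): Z-γ — cost 10×7 = 70
  Shipping 208, fixed 247 → total 455.
  Any other capacity-feasible assignment to {F-α, F-β} ships for at least 208.
Compare {F-α, F-δ}: its best feasible assignment gives total 466.
Compare {F-α, F-γ}: its best feasible assignment gives total 494.
Every other set of open sites that can feasibly serve all demand totals ≥ 466 even under its best assignment. Minimum: 455.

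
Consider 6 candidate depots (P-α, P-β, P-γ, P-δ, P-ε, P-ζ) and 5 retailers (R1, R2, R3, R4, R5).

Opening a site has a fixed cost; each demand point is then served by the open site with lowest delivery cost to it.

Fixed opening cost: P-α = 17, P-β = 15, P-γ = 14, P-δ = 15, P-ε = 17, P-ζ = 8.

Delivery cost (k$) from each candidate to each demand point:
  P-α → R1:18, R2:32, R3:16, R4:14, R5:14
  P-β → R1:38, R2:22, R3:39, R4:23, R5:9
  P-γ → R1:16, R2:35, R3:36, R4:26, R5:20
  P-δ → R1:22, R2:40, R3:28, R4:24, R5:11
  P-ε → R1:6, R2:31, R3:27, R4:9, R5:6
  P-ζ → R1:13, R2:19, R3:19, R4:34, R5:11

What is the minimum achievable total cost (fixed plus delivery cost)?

Open {P-ε, P-ζ}: assign each demand point to its cheapest open site.
  R1→P-ε 6, R2→P-ζ 19, R3→P-ζ 19, R4→P-ε 9, R5→P-ε 6
  delivery cost 59, fixed 25 → total 84.
Compare {P-ε}: delivery cost 79 + fixed 17 = 96.
Compare {P-α, P-ζ}: delivery cost 73 + fixed 25 = 98.
Compare {P-α, P-ε, P-ζ}: delivery cost 56 + fixed 42 = 98.
All other subsets cost ≥ 96. Minimum total cost: 84.

84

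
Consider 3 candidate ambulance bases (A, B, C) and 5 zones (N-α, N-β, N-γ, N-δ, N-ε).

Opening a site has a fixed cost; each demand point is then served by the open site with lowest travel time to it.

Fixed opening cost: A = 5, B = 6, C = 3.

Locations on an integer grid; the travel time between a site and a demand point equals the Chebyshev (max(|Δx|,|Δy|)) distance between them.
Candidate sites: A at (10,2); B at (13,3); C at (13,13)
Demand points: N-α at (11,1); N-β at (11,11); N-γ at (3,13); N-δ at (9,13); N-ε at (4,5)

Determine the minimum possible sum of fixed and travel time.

Open {A, C}: assign each demand point to its cheapest open site.
  N-α→A 1, N-β→C 2, N-γ→C 10, N-δ→C 4, N-ε→A 6
  travel time 23, fixed 8 → total 31.
Compare {B, C}: travel time 27 + fixed 9 = 36.
Compare {A, B, C}: travel time 23 + fixed 14 = 37.
Compare {C}: travel time 37 + fixed 3 = 40.
All other subsets cost ≥ 36. Minimum total cost: 31.

31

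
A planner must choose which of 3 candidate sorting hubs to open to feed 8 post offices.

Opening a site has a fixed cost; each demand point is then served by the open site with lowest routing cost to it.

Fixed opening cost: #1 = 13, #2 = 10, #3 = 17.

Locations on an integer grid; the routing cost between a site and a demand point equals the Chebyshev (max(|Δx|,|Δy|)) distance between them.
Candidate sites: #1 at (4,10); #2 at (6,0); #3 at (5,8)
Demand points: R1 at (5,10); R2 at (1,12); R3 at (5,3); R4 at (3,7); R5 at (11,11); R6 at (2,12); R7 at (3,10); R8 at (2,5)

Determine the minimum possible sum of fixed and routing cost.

Open {#1}: assign each demand point to its cheapest open site.
  R1→#1 1, R2→#1 3, R3→#1 7, R4→#1 3, R5→#1 7, R6→#1 2, R7→#1 1, R8→#1 5
  routing cost 29, fixed 13 → total 42.
Compare {#3}: routing cost 28 + fixed 17 = 45.
Compare {#1, #2}: routing cost 25 + fixed 23 = 48.
Compare {#1, #3}: routing cost 23 + fixed 30 = 53.
All other subsets cost ≥ 45. Minimum total cost: 42.

42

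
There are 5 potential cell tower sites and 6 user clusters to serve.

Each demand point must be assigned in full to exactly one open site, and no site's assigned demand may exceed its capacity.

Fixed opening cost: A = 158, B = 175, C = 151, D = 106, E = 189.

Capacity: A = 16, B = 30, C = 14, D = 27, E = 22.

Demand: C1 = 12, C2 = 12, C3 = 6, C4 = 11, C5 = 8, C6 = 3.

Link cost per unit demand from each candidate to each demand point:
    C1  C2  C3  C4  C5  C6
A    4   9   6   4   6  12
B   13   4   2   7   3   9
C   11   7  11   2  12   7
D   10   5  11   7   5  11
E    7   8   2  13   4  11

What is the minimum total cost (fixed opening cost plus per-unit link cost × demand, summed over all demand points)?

Open {B, D}; cheapest assignment that respects the capacities:
  B (cap 30, load 29): C2, C3, C5, C6 — cost 12×4 + 6×2 + 8×3 + 3×9 = 111
  D (cap 27, load 23): C1, C4 — cost 12×10 + 11×7 = 197
  Shipping 308, fixed 281 → total 589.
  Any other capacity-feasible assignment to {B, D} ships for at least 308.
Compare {A, B, C}: its best feasible assignment gives total 659.
Compare {A, C, D}: its best feasible assignment gives total 672.
Every other set of open sites that can feasibly serve all demand totals ≥ 659 even under its best assignment. Minimum: 589.

589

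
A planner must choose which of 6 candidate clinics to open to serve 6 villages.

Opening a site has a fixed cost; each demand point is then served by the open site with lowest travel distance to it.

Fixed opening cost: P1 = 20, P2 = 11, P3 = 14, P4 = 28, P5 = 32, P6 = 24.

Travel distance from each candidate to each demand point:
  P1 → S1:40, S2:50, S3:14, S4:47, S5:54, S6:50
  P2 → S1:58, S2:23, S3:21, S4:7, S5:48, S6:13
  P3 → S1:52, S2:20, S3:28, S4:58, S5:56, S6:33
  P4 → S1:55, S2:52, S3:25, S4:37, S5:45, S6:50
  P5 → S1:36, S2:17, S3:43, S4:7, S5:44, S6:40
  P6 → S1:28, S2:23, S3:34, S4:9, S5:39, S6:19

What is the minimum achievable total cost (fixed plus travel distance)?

166

Open {P2, P6}: assign each demand point to its cheapest open site.
  S1→P6 28, S2→P2 23, S3→P2 21, S4→P2 7, S5→P6 39, S6→P2 13
  travel distance 131, fixed 35 → total 166.
Compare {P6}: travel distance 152 + fixed 24 = 176.
Compare {P1, P2}: travel distance 145 + fixed 31 = 176.
Compare {P1, P6}: travel distance 132 + fixed 44 = 176.
All other subsets cost ≥ 176. Minimum total cost: 166.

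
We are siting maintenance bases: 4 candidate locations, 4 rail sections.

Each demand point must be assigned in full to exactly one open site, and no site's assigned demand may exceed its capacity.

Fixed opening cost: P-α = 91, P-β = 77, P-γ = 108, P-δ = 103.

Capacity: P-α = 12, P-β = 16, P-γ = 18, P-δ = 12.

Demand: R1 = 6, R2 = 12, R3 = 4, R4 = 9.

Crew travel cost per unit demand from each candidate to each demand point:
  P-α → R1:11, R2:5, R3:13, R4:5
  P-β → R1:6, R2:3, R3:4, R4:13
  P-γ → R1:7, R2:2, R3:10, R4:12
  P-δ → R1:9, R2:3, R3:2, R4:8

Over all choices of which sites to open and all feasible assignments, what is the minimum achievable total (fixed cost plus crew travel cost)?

384

Open {P-β, P-γ}; cheapest assignment that respects the capacities:
  P-β (cap 16, load 13): R3, R4 — cost 4×4 + 9×13 = 133
  P-γ (cap 18, load 18): R1, R2 — cost 6×7 + 12×2 = 66
  Shipping 199, fixed 185 → total 384.
  Any other capacity-feasible assignment to {P-β, P-γ} ships for at least 199.
Compare {P-α, P-β, P-γ}: its best feasible assignment gives total 397.
Compare {P-α, P-β, P-δ}: its best feasible assignment gives total 404.
Every other set of open sites that can feasibly serve all demand totals ≥ 397 even under its best assignment. Minimum: 384.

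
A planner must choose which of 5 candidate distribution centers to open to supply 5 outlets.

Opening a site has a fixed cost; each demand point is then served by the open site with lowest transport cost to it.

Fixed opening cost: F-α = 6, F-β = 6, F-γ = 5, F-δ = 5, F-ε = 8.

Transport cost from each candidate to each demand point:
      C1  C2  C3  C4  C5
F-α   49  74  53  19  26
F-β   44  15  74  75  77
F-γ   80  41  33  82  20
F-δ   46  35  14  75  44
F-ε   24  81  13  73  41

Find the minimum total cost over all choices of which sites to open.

116

Open {F-α, F-β, F-γ, F-ε}: assign each demand point to its cheapest open site.
  C1→F-ε 24, C2→F-β 15, C3→F-ε 13, C4→F-α 19, C5→F-γ 20
  transport cost 91, fixed 25 → total 116.
Compare {F-α, F-β, F-ε}: transport cost 97 + fixed 20 = 117.
Compare {F-α, F-β, F-γ, F-δ, F-ε}: transport cost 91 + fixed 30 = 121.
Compare {F-α, F-β, F-δ, F-ε}: transport cost 97 + fixed 25 = 122.
All other subsets cost ≥ 117. Minimum total cost: 116.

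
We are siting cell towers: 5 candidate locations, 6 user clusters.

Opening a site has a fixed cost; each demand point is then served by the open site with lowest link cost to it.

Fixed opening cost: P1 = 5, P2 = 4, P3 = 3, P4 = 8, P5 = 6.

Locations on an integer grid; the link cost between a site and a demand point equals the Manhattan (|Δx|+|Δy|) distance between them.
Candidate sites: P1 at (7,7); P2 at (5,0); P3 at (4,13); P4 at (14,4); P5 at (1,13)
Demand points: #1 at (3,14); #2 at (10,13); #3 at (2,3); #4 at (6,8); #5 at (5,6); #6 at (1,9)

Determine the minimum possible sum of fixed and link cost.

37

Open {P1, P3}: assign each demand point to its cheapest open site.
  #1→P3 2, #2→P3 6, #3→P1 9, #4→P1 2, #5→P1 3, #6→P3 7
  link cost 29, fixed 8 → total 37.
Compare {P1, P2, P3}: link cost 26 + fixed 12 = 38.
Compare {P1, P3, P5}: link cost 26 + fixed 14 = 40.
Compare {P1, P5}: link cost 30 + fixed 11 = 41.
All other subsets cost ≥ 38. Minimum total cost: 37.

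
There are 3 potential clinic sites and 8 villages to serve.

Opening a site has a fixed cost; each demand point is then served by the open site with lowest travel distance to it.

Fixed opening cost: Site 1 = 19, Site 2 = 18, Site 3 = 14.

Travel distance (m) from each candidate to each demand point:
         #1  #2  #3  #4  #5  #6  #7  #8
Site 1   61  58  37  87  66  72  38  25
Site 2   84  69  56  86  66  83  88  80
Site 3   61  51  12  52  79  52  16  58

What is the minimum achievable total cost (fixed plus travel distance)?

368

Open {Site 1, Site 3}: assign each demand point to its cheapest open site.
  #1→Site 1 61, #2→Site 3 51, #3→Site 3 12, #4→Site 3 52, #5→Site 1 66, #6→Site 3 52, #7→Site 3 16, #8→Site 1 25
  travel distance 335, fixed 33 → total 368.
Compare {Site 1, Site 2, Site 3}: travel distance 335 + fixed 51 = 386.
Compare {Site 3}: travel distance 381 + fixed 14 = 395.
Compare {Site 2, Site 3}: travel distance 368 + fixed 32 = 400.
All other subsets cost ≥ 386. Minimum total cost: 368.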